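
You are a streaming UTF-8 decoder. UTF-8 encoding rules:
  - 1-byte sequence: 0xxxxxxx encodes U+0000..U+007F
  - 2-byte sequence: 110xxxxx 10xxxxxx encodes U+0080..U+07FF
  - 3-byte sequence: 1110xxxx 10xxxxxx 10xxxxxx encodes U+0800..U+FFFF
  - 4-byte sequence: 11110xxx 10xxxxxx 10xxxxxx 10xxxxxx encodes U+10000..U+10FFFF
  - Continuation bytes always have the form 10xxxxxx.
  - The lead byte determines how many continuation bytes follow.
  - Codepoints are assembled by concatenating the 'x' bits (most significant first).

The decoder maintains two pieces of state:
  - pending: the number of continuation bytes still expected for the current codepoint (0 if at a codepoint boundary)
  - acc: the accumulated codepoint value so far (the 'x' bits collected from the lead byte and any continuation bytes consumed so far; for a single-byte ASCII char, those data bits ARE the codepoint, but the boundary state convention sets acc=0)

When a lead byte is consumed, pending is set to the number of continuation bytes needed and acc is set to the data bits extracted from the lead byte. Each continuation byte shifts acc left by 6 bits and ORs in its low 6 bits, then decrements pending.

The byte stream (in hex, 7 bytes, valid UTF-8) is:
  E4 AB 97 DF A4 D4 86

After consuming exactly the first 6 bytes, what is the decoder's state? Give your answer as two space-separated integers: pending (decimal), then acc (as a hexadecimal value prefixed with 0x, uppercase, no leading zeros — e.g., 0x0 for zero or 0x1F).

Answer: 1 0x14

Derivation:
Byte[0]=E4: 3-byte lead. pending=2, acc=0x4
Byte[1]=AB: continuation. acc=(acc<<6)|0x2B=0x12B, pending=1
Byte[2]=97: continuation. acc=(acc<<6)|0x17=0x4AD7, pending=0
Byte[3]=DF: 2-byte lead. pending=1, acc=0x1F
Byte[4]=A4: continuation. acc=(acc<<6)|0x24=0x7E4, pending=0
Byte[5]=D4: 2-byte lead. pending=1, acc=0x14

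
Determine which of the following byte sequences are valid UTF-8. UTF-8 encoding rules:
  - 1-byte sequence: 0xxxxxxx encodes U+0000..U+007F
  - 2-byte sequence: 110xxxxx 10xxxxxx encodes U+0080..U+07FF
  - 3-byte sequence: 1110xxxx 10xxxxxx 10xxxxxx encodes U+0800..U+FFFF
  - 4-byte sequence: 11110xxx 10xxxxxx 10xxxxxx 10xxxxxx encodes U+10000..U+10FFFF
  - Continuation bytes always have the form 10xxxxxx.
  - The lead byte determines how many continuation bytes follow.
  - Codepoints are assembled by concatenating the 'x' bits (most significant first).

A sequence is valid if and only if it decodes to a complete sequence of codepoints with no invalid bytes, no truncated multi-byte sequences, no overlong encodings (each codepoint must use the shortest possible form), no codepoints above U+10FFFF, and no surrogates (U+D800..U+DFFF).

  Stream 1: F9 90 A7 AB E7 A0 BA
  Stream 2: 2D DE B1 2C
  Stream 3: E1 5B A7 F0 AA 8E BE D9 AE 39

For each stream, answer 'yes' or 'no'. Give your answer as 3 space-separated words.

Stream 1: error at byte offset 0. INVALID
Stream 2: decodes cleanly. VALID
Stream 3: error at byte offset 1. INVALID

Answer: no yes no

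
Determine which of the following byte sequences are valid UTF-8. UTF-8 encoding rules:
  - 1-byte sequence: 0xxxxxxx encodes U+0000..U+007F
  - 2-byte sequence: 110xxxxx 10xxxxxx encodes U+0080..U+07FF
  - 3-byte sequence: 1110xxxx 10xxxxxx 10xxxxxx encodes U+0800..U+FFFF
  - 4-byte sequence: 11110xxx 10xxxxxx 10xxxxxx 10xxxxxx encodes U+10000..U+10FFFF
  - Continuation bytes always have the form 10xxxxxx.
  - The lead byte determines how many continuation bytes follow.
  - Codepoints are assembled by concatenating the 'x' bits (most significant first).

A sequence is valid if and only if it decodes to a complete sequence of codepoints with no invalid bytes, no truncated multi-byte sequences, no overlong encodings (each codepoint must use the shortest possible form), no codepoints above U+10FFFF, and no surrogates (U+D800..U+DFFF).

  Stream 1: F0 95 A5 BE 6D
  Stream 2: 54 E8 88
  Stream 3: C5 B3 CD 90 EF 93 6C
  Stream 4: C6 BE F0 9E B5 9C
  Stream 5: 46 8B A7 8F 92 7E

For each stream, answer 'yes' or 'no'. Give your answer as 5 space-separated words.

Answer: yes no no yes no

Derivation:
Stream 1: decodes cleanly. VALID
Stream 2: error at byte offset 3. INVALID
Stream 3: error at byte offset 6. INVALID
Stream 4: decodes cleanly. VALID
Stream 5: error at byte offset 1. INVALID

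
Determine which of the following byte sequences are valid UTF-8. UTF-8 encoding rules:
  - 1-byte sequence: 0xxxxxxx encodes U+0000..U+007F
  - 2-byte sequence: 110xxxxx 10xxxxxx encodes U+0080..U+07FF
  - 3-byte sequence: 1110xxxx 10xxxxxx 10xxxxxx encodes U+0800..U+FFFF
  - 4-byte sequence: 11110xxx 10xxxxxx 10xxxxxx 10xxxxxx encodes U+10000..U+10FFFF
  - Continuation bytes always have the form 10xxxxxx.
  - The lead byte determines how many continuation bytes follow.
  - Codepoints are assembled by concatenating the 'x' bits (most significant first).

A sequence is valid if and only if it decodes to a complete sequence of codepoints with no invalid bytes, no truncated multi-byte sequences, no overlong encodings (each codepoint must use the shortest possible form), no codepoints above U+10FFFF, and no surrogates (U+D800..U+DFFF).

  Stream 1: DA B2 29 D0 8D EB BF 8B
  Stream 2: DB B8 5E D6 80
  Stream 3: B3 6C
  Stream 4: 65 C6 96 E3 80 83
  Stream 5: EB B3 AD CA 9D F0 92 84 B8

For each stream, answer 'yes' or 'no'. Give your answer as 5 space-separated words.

Answer: yes yes no yes yes

Derivation:
Stream 1: decodes cleanly. VALID
Stream 2: decodes cleanly. VALID
Stream 3: error at byte offset 0. INVALID
Stream 4: decodes cleanly. VALID
Stream 5: decodes cleanly. VALID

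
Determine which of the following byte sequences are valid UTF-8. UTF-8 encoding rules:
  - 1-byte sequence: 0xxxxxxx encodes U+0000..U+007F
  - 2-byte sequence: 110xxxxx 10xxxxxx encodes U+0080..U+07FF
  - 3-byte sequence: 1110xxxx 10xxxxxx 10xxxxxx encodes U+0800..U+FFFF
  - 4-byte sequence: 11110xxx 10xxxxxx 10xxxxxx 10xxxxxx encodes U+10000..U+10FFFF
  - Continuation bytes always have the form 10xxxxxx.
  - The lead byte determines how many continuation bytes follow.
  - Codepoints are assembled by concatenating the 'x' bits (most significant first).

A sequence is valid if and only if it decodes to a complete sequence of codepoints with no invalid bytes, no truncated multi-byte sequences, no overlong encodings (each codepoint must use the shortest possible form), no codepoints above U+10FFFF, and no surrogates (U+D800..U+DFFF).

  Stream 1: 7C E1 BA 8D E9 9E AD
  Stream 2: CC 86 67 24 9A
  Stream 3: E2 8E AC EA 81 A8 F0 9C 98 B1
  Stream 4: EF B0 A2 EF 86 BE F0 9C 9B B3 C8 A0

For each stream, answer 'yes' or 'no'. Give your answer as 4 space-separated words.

Answer: yes no yes yes

Derivation:
Stream 1: decodes cleanly. VALID
Stream 2: error at byte offset 4. INVALID
Stream 3: decodes cleanly. VALID
Stream 4: decodes cleanly. VALID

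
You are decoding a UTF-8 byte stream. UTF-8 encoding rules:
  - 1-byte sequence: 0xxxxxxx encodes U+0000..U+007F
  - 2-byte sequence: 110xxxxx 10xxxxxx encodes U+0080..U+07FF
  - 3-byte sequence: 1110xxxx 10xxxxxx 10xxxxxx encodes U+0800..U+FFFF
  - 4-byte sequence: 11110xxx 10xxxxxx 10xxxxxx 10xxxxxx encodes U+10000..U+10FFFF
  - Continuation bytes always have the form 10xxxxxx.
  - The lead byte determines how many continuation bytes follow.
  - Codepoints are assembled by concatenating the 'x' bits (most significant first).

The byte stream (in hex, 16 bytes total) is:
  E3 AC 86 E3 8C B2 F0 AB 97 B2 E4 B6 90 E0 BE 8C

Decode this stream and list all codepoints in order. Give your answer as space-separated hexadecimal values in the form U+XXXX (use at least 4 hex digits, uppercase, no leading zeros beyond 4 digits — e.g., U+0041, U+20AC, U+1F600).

Answer: U+3B06 U+3332 U+2B5F2 U+4D90 U+0F8C

Derivation:
Byte[0]=E3: 3-byte lead, need 2 cont bytes. acc=0x3
Byte[1]=AC: continuation. acc=(acc<<6)|0x2C=0xEC
Byte[2]=86: continuation. acc=(acc<<6)|0x06=0x3B06
Completed: cp=U+3B06 (starts at byte 0)
Byte[3]=E3: 3-byte lead, need 2 cont bytes. acc=0x3
Byte[4]=8C: continuation. acc=(acc<<6)|0x0C=0xCC
Byte[5]=B2: continuation. acc=(acc<<6)|0x32=0x3332
Completed: cp=U+3332 (starts at byte 3)
Byte[6]=F0: 4-byte lead, need 3 cont bytes. acc=0x0
Byte[7]=AB: continuation. acc=(acc<<6)|0x2B=0x2B
Byte[8]=97: continuation. acc=(acc<<6)|0x17=0xAD7
Byte[9]=B2: continuation. acc=(acc<<6)|0x32=0x2B5F2
Completed: cp=U+2B5F2 (starts at byte 6)
Byte[10]=E4: 3-byte lead, need 2 cont bytes. acc=0x4
Byte[11]=B6: continuation. acc=(acc<<6)|0x36=0x136
Byte[12]=90: continuation. acc=(acc<<6)|0x10=0x4D90
Completed: cp=U+4D90 (starts at byte 10)
Byte[13]=E0: 3-byte lead, need 2 cont bytes. acc=0x0
Byte[14]=BE: continuation. acc=(acc<<6)|0x3E=0x3E
Byte[15]=8C: continuation. acc=(acc<<6)|0x0C=0xF8C
Completed: cp=U+0F8C (starts at byte 13)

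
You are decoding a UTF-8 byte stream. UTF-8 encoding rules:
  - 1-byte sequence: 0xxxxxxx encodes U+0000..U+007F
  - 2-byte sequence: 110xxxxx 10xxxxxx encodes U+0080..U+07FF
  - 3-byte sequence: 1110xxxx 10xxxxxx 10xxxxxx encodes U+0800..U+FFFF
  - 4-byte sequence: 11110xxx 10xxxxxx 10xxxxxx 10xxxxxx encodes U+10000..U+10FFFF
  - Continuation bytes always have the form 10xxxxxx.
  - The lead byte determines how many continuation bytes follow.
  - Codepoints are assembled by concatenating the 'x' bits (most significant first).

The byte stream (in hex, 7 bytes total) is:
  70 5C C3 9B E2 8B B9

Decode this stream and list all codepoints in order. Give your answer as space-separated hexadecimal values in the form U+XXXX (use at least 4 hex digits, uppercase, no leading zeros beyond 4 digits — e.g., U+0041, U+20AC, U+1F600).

Answer: U+0070 U+005C U+00DB U+22F9

Derivation:
Byte[0]=70: 1-byte ASCII. cp=U+0070
Byte[1]=5C: 1-byte ASCII. cp=U+005C
Byte[2]=C3: 2-byte lead, need 1 cont bytes. acc=0x3
Byte[3]=9B: continuation. acc=(acc<<6)|0x1B=0xDB
Completed: cp=U+00DB (starts at byte 2)
Byte[4]=E2: 3-byte lead, need 2 cont bytes. acc=0x2
Byte[5]=8B: continuation. acc=(acc<<6)|0x0B=0x8B
Byte[6]=B9: continuation. acc=(acc<<6)|0x39=0x22F9
Completed: cp=U+22F9 (starts at byte 4)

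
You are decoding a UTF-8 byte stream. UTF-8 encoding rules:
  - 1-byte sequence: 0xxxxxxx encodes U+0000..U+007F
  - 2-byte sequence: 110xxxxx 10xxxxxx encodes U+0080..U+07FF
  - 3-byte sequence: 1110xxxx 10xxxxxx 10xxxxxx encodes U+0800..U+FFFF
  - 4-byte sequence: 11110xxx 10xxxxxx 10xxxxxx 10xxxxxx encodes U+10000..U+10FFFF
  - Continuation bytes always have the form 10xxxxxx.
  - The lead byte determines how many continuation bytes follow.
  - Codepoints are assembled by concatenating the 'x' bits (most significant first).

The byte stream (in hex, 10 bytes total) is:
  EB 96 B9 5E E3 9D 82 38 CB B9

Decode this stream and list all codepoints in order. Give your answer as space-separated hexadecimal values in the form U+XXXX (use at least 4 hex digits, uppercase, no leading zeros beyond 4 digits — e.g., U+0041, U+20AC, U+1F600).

Answer: U+B5B9 U+005E U+3742 U+0038 U+02F9

Derivation:
Byte[0]=EB: 3-byte lead, need 2 cont bytes. acc=0xB
Byte[1]=96: continuation. acc=(acc<<6)|0x16=0x2D6
Byte[2]=B9: continuation. acc=(acc<<6)|0x39=0xB5B9
Completed: cp=U+B5B9 (starts at byte 0)
Byte[3]=5E: 1-byte ASCII. cp=U+005E
Byte[4]=E3: 3-byte lead, need 2 cont bytes. acc=0x3
Byte[5]=9D: continuation. acc=(acc<<6)|0x1D=0xDD
Byte[6]=82: continuation. acc=(acc<<6)|0x02=0x3742
Completed: cp=U+3742 (starts at byte 4)
Byte[7]=38: 1-byte ASCII. cp=U+0038
Byte[8]=CB: 2-byte lead, need 1 cont bytes. acc=0xB
Byte[9]=B9: continuation. acc=(acc<<6)|0x39=0x2F9
Completed: cp=U+02F9 (starts at byte 8)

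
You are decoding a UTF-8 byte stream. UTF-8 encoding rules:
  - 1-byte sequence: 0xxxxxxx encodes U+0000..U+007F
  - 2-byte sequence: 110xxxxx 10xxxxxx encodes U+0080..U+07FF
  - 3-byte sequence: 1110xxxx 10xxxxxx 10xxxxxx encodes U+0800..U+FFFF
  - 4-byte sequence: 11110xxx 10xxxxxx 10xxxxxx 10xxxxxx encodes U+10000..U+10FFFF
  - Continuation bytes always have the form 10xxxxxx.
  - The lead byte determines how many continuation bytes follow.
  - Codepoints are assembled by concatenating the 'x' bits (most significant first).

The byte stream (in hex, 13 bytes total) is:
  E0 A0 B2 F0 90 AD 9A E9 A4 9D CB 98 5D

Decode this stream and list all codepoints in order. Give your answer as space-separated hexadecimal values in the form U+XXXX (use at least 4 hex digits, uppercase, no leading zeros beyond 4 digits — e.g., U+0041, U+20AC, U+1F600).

Byte[0]=E0: 3-byte lead, need 2 cont bytes. acc=0x0
Byte[1]=A0: continuation. acc=(acc<<6)|0x20=0x20
Byte[2]=B2: continuation. acc=(acc<<6)|0x32=0x832
Completed: cp=U+0832 (starts at byte 0)
Byte[3]=F0: 4-byte lead, need 3 cont bytes. acc=0x0
Byte[4]=90: continuation. acc=(acc<<6)|0x10=0x10
Byte[5]=AD: continuation. acc=(acc<<6)|0x2D=0x42D
Byte[6]=9A: continuation. acc=(acc<<6)|0x1A=0x10B5A
Completed: cp=U+10B5A (starts at byte 3)
Byte[7]=E9: 3-byte lead, need 2 cont bytes. acc=0x9
Byte[8]=A4: continuation. acc=(acc<<6)|0x24=0x264
Byte[9]=9D: continuation. acc=(acc<<6)|0x1D=0x991D
Completed: cp=U+991D (starts at byte 7)
Byte[10]=CB: 2-byte lead, need 1 cont bytes. acc=0xB
Byte[11]=98: continuation. acc=(acc<<6)|0x18=0x2D8
Completed: cp=U+02D8 (starts at byte 10)
Byte[12]=5D: 1-byte ASCII. cp=U+005D

Answer: U+0832 U+10B5A U+991D U+02D8 U+005D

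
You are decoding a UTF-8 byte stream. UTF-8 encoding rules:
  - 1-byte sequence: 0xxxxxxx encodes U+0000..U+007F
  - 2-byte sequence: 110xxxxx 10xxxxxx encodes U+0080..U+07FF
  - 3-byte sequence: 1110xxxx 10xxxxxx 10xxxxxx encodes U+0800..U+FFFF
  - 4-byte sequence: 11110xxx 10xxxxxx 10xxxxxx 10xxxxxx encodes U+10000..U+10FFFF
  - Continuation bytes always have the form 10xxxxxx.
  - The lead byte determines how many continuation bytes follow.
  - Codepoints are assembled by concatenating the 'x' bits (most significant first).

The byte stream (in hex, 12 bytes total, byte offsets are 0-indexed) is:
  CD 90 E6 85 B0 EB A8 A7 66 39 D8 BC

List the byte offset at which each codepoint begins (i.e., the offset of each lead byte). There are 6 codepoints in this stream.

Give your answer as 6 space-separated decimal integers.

Answer: 0 2 5 8 9 10

Derivation:
Byte[0]=CD: 2-byte lead, need 1 cont bytes. acc=0xD
Byte[1]=90: continuation. acc=(acc<<6)|0x10=0x350
Completed: cp=U+0350 (starts at byte 0)
Byte[2]=E6: 3-byte lead, need 2 cont bytes. acc=0x6
Byte[3]=85: continuation. acc=(acc<<6)|0x05=0x185
Byte[4]=B0: continuation. acc=(acc<<6)|0x30=0x6170
Completed: cp=U+6170 (starts at byte 2)
Byte[5]=EB: 3-byte lead, need 2 cont bytes. acc=0xB
Byte[6]=A8: continuation. acc=(acc<<6)|0x28=0x2E8
Byte[7]=A7: continuation. acc=(acc<<6)|0x27=0xBA27
Completed: cp=U+BA27 (starts at byte 5)
Byte[8]=66: 1-byte ASCII. cp=U+0066
Byte[9]=39: 1-byte ASCII. cp=U+0039
Byte[10]=D8: 2-byte lead, need 1 cont bytes. acc=0x18
Byte[11]=BC: continuation. acc=(acc<<6)|0x3C=0x63C
Completed: cp=U+063C (starts at byte 10)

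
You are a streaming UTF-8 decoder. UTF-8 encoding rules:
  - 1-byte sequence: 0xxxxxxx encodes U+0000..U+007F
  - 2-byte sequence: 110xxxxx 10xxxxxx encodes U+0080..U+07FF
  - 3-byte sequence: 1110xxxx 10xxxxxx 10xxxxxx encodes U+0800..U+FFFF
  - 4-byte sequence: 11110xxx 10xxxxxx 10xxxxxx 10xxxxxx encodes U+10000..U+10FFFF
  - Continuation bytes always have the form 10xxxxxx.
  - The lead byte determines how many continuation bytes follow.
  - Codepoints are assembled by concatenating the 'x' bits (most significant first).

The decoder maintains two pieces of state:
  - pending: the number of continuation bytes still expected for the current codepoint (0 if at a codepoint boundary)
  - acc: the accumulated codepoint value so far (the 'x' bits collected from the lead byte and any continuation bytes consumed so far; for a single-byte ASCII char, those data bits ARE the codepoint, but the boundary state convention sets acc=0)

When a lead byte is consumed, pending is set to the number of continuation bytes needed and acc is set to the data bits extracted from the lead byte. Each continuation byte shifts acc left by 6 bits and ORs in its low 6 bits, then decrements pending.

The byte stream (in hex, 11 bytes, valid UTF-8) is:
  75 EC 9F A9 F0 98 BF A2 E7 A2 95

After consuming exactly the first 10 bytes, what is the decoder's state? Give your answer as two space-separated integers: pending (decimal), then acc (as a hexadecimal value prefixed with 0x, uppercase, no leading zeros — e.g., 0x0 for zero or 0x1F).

Byte[0]=75: 1-byte. pending=0, acc=0x0
Byte[1]=EC: 3-byte lead. pending=2, acc=0xC
Byte[2]=9F: continuation. acc=(acc<<6)|0x1F=0x31F, pending=1
Byte[3]=A9: continuation. acc=(acc<<6)|0x29=0xC7E9, pending=0
Byte[4]=F0: 4-byte lead. pending=3, acc=0x0
Byte[5]=98: continuation. acc=(acc<<6)|0x18=0x18, pending=2
Byte[6]=BF: continuation. acc=(acc<<6)|0x3F=0x63F, pending=1
Byte[7]=A2: continuation. acc=(acc<<6)|0x22=0x18FE2, pending=0
Byte[8]=E7: 3-byte lead. pending=2, acc=0x7
Byte[9]=A2: continuation. acc=(acc<<6)|0x22=0x1E2, pending=1

Answer: 1 0x1E2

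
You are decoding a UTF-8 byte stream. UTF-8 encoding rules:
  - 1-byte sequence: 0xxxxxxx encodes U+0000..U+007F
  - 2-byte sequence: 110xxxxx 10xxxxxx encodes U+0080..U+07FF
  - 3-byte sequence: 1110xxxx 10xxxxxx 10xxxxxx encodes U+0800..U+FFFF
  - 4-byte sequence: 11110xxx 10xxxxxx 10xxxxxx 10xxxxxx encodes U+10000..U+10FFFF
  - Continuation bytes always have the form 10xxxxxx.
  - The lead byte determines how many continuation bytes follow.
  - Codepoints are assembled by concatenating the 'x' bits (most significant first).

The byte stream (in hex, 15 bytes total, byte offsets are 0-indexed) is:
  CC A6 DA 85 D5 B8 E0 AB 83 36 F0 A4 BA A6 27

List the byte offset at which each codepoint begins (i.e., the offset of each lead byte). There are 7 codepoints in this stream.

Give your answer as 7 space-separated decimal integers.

Answer: 0 2 4 6 9 10 14

Derivation:
Byte[0]=CC: 2-byte lead, need 1 cont bytes. acc=0xC
Byte[1]=A6: continuation. acc=(acc<<6)|0x26=0x326
Completed: cp=U+0326 (starts at byte 0)
Byte[2]=DA: 2-byte lead, need 1 cont bytes. acc=0x1A
Byte[3]=85: continuation. acc=(acc<<6)|0x05=0x685
Completed: cp=U+0685 (starts at byte 2)
Byte[4]=D5: 2-byte lead, need 1 cont bytes. acc=0x15
Byte[5]=B8: continuation. acc=(acc<<6)|0x38=0x578
Completed: cp=U+0578 (starts at byte 4)
Byte[6]=E0: 3-byte lead, need 2 cont bytes. acc=0x0
Byte[7]=AB: continuation. acc=(acc<<6)|0x2B=0x2B
Byte[8]=83: continuation. acc=(acc<<6)|0x03=0xAC3
Completed: cp=U+0AC3 (starts at byte 6)
Byte[9]=36: 1-byte ASCII. cp=U+0036
Byte[10]=F0: 4-byte lead, need 3 cont bytes. acc=0x0
Byte[11]=A4: continuation. acc=(acc<<6)|0x24=0x24
Byte[12]=BA: continuation. acc=(acc<<6)|0x3A=0x93A
Byte[13]=A6: continuation. acc=(acc<<6)|0x26=0x24EA6
Completed: cp=U+24EA6 (starts at byte 10)
Byte[14]=27: 1-byte ASCII. cp=U+0027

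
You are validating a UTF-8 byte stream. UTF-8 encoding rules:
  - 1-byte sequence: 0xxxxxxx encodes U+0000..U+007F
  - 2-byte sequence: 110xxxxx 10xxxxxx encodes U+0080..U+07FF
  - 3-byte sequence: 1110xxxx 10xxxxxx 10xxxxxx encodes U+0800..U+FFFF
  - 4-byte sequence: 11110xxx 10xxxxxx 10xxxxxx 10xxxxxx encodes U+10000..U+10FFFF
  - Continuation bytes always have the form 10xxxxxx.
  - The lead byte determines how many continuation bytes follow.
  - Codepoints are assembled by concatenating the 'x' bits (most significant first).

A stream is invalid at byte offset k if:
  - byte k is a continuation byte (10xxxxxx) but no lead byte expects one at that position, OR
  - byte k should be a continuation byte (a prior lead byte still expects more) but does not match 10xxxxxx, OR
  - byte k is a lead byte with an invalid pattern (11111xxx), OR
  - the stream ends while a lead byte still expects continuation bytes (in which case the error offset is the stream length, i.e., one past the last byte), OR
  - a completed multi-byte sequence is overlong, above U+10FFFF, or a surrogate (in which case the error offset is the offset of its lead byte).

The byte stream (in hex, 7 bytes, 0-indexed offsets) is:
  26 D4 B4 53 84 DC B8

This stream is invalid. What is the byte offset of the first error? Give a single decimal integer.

Byte[0]=26: 1-byte ASCII. cp=U+0026
Byte[1]=D4: 2-byte lead, need 1 cont bytes. acc=0x14
Byte[2]=B4: continuation. acc=(acc<<6)|0x34=0x534
Completed: cp=U+0534 (starts at byte 1)
Byte[3]=53: 1-byte ASCII. cp=U+0053
Byte[4]=84: INVALID lead byte (not 0xxx/110x/1110/11110)

Answer: 4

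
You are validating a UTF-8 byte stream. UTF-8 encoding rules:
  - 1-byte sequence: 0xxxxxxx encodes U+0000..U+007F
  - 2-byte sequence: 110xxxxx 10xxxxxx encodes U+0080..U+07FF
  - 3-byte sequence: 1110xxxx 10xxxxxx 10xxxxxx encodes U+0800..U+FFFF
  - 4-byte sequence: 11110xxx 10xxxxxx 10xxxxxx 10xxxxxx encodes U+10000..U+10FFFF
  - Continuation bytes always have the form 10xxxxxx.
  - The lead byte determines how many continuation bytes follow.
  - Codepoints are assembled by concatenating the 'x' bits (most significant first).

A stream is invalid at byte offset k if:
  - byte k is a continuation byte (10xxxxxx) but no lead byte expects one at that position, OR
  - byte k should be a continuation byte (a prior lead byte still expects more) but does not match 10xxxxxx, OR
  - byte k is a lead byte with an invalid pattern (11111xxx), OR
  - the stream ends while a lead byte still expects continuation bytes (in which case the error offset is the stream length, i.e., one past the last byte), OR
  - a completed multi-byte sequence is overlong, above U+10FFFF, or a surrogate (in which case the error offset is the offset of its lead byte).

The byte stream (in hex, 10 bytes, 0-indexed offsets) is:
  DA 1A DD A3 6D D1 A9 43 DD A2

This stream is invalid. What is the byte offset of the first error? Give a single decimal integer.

Byte[0]=DA: 2-byte lead, need 1 cont bytes. acc=0x1A
Byte[1]=1A: expected 10xxxxxx continuation. INVALID

Answer: 1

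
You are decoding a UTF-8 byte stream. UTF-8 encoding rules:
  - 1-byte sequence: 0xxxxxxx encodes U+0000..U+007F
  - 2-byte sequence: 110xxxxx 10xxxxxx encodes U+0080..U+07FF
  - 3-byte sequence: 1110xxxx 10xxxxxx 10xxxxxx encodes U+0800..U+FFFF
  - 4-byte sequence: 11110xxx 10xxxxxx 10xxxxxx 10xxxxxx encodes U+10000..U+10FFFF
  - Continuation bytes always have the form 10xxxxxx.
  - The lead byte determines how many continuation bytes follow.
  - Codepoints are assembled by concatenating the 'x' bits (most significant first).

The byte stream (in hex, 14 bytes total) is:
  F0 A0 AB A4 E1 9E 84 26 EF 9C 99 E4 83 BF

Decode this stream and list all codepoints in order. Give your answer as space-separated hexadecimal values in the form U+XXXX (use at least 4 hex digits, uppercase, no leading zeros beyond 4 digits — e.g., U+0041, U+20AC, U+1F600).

Byte[0]=F0: 4-byte lead, need 3 cont bytes. acc=0x0
Byte[1]=A0: continuation. acc=(acc<<6)|0x20=0x20
Byte[2]=AB: continuation. acc=(acc<<6)|0x2B=0x82B
Byte[3]=A4: continuation. acc=(acc<<6)|0x24=0x20AE4
Completed: cp=U+20AE4 (starts at byte 0)
Byte[4]=E1: 3-byte lead, need 2 cont bytes. acc=0x1
Byte[5]=9E: continuation. acc=(acc<<6)|0x1E=0x5E
Byte[6]=84: continuation. acc=(acc<<6)|0x04=0x1784
Completed: cp=U+1784 (starts at byte 4)
Byte[7]=26: 1-byte ASCII. cp=U+0026
Byte[8]=EF: 3-byte lead, need 2 cont bytes. acc=0xF
Byte[9]=9C: continuation. acc=(acc<<6)|0x1C=0x3DC
Byte[10]=99: continuation. acc=(acc<<6)|0x19=0xF719
Completed: cp=U+F719 (starts at byte 8)
Byte[11]=E4: 3-byte lead, need 2 cont bytes. acc=0x4
Byte[12]=83: continuation. acc=(acc<<6)|0x03=0x103
Byte[13]=BF: continuation. acc=(acc<<6)|0x3F=0x40FF
Completed: cp=U+40FF (starts at byte 11)

Answer: U+20AE4 U+1784 U+0026 U+F719 U+40FF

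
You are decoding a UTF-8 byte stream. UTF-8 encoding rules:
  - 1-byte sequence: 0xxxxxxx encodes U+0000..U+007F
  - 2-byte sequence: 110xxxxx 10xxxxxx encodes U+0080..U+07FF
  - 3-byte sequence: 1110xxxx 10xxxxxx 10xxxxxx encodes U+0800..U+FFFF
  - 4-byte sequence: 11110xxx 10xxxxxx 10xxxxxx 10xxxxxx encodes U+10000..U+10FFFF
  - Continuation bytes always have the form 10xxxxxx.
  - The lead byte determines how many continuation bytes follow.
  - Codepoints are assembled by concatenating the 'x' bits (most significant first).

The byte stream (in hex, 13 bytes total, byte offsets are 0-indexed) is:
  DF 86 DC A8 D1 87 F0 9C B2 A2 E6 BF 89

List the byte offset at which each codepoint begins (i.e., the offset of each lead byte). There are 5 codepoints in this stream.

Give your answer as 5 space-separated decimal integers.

Byte[0]=DF: 2-byte lead, need 1 cont bytes. acc=0x1F
Byte[1]=86: continuation. acc=(acc<<6)|0x06=0x7C6
Completed: cp=U+07C6 (starts at byte 0)
Byte[2]=DC: 2-byte lead, need 1 cont bytes. acc=0x1C
Byte[3]=A8: continuation. acc=(acc<<6)|0x28=0x728
Completed: cp=U+0728 (starts at byte 2)
Byte[4]=D1: 2-byte lead, need 1 cont bytes. acc=0x11
Byte[5]=87: continuation. acc=(acc<<6)|0x07=0x447
Completed: cp=U+0447 (starts at byte 4)
Byte[6]=F0: 4-byte lead, need 3 cont bytes. acc=0x0
Byte[7]=9C: continuation. acc=(acc<<6)|0x1C=0x1C
Byte[8]=B2: continuation. acc=(acc<<6)|0x32=0x732
Byte[9]=A2: continuation. acc=(acc<<6)|0x22=0x1CCA2
Completed: cp=U+1CCA2 (starts at byte 6)
Byte[10]=E6: 3-byte lead, need 2 cont bytes. acc=0x6
Byte[11]=BF: continuation. acc=(acc<<6)|0x3F=0x1BF
Byte[12]=89: continuation. acc=(acc<<6)|0x09=0x6FC9
Completed: cp=U+6FC9 (starts at byte 10)

Answer: 0 2 4 6 10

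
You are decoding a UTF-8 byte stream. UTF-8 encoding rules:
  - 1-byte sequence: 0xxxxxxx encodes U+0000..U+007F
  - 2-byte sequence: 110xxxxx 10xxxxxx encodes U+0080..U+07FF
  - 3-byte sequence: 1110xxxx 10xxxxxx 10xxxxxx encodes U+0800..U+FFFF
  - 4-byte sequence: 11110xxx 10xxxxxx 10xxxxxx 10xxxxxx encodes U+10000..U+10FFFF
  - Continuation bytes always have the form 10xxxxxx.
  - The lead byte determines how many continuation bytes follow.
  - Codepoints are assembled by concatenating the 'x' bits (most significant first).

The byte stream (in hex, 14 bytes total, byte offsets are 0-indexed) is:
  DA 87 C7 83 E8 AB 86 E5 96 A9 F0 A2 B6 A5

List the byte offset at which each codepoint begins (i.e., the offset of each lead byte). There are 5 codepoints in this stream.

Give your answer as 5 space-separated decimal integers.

Answer: 0 2 4 7 10

Derivation:
Byte[0]=DA: 2-byte lead, need 1 cont bytes. acc=0x1A
Byte[1]=87: continuation. acc=(acc<<6)|0x07=0x687
Completed: cp=U+0687 (starts at byte 0)
Byte[2]=C7: 2-byte lead, need 1 cont bytes. acc=0x7
Byte[3]=83: continuation. acc=(acc<<6)|0x03=0x1C3
Completed: cp=U+01C3 (starts at byte 2)
Byte[4]=E8: 3-byte lead, need 2 cont bytes. acc=0x8
Byte[5]=AB: continuation. acc=(acc<<6)|0x2B=0x22B
Byte[6]=86: continuation. acc=(acc<<6)|0x06=0x8AC6
Completed: cp=U+8AC6 (starts at byte 4)
Byte[7]=E5: 3-byte lead, need 2 cont bytes. acc=0x5
Byte[8]=96: continuation. acc=(acc<<6)|0x16=0x156
Byte[9]=A9: continuation. acc=(acc<<6)|0x29=0x55A9
Completed: cp=U+55A9 (starts at byte 7)
Byte[10]=F0: 4-byte lead, need 3 cont bytes. acc=0x0
Byte[11]=A2: continuation. acc=(acc<<6)|0x22=0x22
Byte[12]=B6: continuation. acc=(acc<<6)|0x36=0x8B6
Byte[13]=A5: continuation. acc=(acc<<6)|0x25=0x22DA5
Completed: cp=U+22DA5 (starts at byte 10)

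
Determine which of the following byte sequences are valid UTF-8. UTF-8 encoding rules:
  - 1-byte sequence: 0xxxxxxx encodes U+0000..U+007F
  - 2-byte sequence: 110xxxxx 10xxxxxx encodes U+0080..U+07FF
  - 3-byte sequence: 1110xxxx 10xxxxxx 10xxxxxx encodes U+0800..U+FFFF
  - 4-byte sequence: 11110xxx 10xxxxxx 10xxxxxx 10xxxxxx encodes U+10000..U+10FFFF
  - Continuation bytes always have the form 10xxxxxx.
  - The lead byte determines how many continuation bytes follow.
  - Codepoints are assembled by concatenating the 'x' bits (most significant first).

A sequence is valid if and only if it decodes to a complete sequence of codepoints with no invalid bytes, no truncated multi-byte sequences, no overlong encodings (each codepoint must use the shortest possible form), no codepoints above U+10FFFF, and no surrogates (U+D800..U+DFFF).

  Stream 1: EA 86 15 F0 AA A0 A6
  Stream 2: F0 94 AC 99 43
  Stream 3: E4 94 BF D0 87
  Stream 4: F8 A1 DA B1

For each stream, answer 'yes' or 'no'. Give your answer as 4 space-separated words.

Stream 1: error at byte offset 2. INVALID
Stream 2: decodes cleanly. VALID
Stream 3: decodes cleanly. VALID
Stream 4: error at byte offset 0. INVALID

Answer: no yes yes no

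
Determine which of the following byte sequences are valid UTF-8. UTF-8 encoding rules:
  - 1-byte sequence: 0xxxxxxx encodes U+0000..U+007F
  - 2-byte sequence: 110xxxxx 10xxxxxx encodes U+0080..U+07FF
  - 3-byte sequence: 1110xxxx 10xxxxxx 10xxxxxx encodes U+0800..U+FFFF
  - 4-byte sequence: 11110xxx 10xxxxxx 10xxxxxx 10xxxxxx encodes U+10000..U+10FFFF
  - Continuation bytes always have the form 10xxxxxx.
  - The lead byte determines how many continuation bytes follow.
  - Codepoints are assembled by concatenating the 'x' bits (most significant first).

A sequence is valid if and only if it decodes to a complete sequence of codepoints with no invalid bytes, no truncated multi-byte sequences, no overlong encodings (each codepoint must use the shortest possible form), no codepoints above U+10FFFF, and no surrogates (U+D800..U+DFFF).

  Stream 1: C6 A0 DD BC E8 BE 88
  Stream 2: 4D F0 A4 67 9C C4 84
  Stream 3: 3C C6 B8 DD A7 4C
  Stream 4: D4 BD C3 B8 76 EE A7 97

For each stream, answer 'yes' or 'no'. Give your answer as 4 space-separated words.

Answer: yes no yes yes

Derivation:
Stream 1: decodes cleanly. VALID
Stream 2: error at byte offset 3. INVALID
Stream 3: decodes cleanly. VALID
Stream 4: decodes cleanly. VALID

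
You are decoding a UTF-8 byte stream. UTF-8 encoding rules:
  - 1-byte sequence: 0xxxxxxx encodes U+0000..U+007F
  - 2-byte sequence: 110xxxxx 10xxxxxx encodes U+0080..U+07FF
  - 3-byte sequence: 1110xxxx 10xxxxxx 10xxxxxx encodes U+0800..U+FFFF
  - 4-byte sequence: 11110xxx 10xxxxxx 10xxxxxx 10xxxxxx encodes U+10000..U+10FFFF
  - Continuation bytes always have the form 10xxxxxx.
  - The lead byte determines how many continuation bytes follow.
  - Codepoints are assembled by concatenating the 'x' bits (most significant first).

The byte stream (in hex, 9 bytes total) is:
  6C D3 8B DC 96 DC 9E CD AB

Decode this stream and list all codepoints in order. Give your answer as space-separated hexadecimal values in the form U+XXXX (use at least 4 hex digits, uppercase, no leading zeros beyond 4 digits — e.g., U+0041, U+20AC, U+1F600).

Byte[0]=6C: 1-byte ASCII. cp=U+006C
Byte[1]=D3: 2-byte lead, need 1 cont bytes. acc=0x13
Byte[2]=8B: continuation. acc=(acc<<6)|0x0B=0x4CB
Completed: cp=U+04CB (starts at byte 1)
Byte[3]=DC: 2-byte lead, need 1 cont bytes. acc=0x1C
Byte[4]=96: continuation. acc=(acc<<6)|0x16=0x716
Completed: cp=U+0716 (starts at byte 3)
Byte[5]=DC: 2-byte lead, need 1 cont bytes. acc=0x1C
Byte[6]=9E: continuation. acc=(acc<<6)|0x1E=0x71E
Completed: cp=U+071E (starts at byte 5)
Byte[7]=CD: 2-byte lead, need 1 cont bytes. acc=0xD
Byte[8]=AB: continuation. acc=(acc<<6)|0x2B=0x36B
Completed: cp=U+036B (starts at byte 7)

Answer: U+006C U+04CB U+0716 U+071E U+036B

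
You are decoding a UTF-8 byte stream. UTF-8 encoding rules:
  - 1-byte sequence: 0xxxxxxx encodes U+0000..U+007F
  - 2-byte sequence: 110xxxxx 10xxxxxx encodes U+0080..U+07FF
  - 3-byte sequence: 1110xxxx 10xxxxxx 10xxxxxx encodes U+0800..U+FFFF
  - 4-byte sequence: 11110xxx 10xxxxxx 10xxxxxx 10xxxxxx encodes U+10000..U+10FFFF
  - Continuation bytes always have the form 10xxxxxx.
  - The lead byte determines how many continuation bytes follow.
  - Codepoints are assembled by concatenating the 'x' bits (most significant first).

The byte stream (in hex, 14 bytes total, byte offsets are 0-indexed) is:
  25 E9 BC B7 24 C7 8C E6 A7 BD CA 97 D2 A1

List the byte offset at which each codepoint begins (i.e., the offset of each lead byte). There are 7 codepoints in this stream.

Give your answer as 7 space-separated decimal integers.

Byte[0]=25: 1-byte ASCII. cp=U+0025
Byte[1]=E9: 3-byte lead, need 2 cont bytes. acc=0x9
Byte[2]=BC: continuation. acc=(acc<<6)|0x3C=0x27C
Byte[3]=B7: continuation. acc=(acc<<6)|0x37=0x9F37
Completed: cp=U+9F37 (starts at byte 1)
Byte[4]=24: 1-byte ASCII. cp=U+0024
Byte[5]=C7: 2-byte lead, need 1 cont bytes. acc=0x7
Byte[6]=8C: continuation. acc=(acc<<6)|0x0C=0x1CC
Completed: cp=U+01CC (starts at byte 5)
Byte[7]=E6: 3-byte lead, need 2 cont bytes. acc=0x6
Byte[8]=A7: continuation. acc=(acc<<6)|0x27=0x1A7
Byte[9]=BD: continuation. acc=(acc<<6)|0x3D=0x69FD
Completed: cp=U+69FD (starts at byte 7)
Byte[10]=CA: 2-byte lead, need 1 cont bytes. acc=0xA
Byte[11]=97: continuation. acc=(acc<<6)|0x17=0x297
Completed: cp=U+0297 (starts at byte 10)
Byte[12]=D2: 2-byte lead, need 1 cont bytes. acc=0x12
Byte[13]=A1: continuation. acc=(acc<<6)|0x21=0x4A1
Completed: cp=U+04A1 (starts at byte 12)

Answer: 0 1 4 5 7 10 12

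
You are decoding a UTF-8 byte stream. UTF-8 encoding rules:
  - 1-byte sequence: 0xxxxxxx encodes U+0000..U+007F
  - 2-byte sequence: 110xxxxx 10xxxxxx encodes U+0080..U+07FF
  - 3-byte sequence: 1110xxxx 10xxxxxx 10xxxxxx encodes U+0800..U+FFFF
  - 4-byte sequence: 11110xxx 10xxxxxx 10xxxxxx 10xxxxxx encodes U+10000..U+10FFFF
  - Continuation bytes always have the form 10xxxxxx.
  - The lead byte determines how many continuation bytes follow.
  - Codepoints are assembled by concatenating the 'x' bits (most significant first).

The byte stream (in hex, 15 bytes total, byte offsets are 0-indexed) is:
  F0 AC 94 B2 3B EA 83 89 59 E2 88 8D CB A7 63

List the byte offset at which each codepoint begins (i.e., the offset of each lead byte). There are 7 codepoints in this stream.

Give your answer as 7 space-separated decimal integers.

Byte[0]=F0: 4-byte lead, need 3 cont bytes. acc=0x0
Byte[1]=AC: continuation. acc=(acc<<6)|0x2C=0x2C
Byte[2]=94: continuation. acc=(acc<<6)|0x14=0xB14
Byte[3]=B2: continuation. acc=(acc<<6)|0x32=0x2C532
Completed: cp=U+2C532 (starts at byte 0)
Byte[4]=3B: 1-byte ASCII. cp=U+003B
Byte[5]=EA: 3-byte lead, need 2 cont bytes. acc=0xA
Byte[6]=83: continuation. acc=(acc<<6)|0x03=0x283
Byte[7]=89: continuation. acc=(acc<<6)|0x09=0xA0C9
Completed: cp=U+A0C9 (starts at byte 5)
Byte[8]=59: 1-byte ASCII. cp=U+0059
Byte[9]=E2: 3-byte lead, need 2 cont bytes. acc=0x2
Byte[10]=88: continuation. acc=(acc<<6)|0x08=0x88
Byte[11]=8D: continuation. acc=(acc<<6)|0x0D=0x220D
Completed: cp=U+220D (starts at byte 9)
Byte[12]=CB: 2-byte lead, need 1 cont bytes. acc=0xB
Byte[13]=A7: continuation. acc=(acc<<6)|0x27=0x2E7
Completed: cp=U+02E7 (starts at byte 12)
Byte[14]=63: 1-byte ASCII. cp=U+0063

Answer: 0 4 5 8 9 12 14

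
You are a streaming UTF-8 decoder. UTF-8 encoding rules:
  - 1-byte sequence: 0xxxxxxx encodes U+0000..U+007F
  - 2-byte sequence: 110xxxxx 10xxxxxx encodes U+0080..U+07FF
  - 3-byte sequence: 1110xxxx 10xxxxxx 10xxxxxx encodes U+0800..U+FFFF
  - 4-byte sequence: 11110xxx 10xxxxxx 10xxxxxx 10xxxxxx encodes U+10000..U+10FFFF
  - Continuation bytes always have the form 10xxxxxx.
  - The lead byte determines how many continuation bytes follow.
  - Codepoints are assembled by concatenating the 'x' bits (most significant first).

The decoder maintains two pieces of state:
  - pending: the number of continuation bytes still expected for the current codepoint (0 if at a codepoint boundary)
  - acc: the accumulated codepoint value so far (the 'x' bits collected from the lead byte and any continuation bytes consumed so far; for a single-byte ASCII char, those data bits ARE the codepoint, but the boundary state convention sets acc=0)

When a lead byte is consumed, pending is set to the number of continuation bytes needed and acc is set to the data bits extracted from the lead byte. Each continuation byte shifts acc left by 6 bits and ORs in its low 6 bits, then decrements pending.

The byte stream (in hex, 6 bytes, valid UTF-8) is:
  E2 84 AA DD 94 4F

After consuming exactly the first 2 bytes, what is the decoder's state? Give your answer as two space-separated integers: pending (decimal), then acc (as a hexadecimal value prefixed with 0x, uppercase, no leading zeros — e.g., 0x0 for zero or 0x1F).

Answer: 1 0x84

Derivation:
Byte[0]=E2: 3-byte lead. pending=2, acc=0x2
Byte[1]=84: continuation. acc=(acc<<6)|0x04=0x84, pending=1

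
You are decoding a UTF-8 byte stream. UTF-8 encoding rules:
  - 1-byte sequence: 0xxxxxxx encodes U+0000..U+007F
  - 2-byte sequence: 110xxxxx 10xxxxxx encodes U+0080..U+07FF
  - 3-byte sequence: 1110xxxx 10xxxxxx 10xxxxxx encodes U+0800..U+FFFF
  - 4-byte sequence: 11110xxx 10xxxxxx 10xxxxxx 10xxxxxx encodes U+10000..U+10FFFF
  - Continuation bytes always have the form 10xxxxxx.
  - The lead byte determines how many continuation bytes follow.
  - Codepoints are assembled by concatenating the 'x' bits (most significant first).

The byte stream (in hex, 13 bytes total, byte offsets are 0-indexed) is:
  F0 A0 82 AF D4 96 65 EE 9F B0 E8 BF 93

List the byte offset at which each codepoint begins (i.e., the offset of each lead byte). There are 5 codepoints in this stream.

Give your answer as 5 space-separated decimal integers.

Answer: 0 4 6 7 10

Derivation:
Byte[0]=F0: 4-byte lead, need 3 cont bytes. acc=0x0
Byte[1]=A0: continuation. acc=(acc<<6)|0x20=0x20
Byte[2]=82: continuation. acc=(acc<<6)|0x02=0x802
Byte[3]=AF: continuation. acc=(acc<<6)|0x2F=0x200AF
Completed: cp=U+200AF (starts at byte 0)
Byte[4]=D4: 2-byte lead, need 1 cont bytes. acc=0x14
Byte[5]=96: continuation. acc=(acc<<6)|0x16=0x516
Completed: cp=U+0516 (starts at byte 4)
Byte[6]=65: 1-byte ASCII. cp=U+0065
Byte[7]=EE: 3-byte lead, need 2 cont bytes. acc=0xE
Byte[8]=9F: continuation. acc=(acc<<6)|0x1F=0x39F
Byte[9]=B0: continuation. acc=(acc<<6)|0x30=0xE7F0
Completed: cp=U+E7F0 (starts at byte 7)
Byte[10]=E8: 3-byte lead, need 2 cont bytes. acc=0x8
Byte[11]=BF: continuation. acc=(acc<<6)|0x3F=0x23F
Byte[12]=93: continuation. acc=(acc<<6)|0x13=0x8FD3
Completed: cp=U+8FD3 (starts at byte 10)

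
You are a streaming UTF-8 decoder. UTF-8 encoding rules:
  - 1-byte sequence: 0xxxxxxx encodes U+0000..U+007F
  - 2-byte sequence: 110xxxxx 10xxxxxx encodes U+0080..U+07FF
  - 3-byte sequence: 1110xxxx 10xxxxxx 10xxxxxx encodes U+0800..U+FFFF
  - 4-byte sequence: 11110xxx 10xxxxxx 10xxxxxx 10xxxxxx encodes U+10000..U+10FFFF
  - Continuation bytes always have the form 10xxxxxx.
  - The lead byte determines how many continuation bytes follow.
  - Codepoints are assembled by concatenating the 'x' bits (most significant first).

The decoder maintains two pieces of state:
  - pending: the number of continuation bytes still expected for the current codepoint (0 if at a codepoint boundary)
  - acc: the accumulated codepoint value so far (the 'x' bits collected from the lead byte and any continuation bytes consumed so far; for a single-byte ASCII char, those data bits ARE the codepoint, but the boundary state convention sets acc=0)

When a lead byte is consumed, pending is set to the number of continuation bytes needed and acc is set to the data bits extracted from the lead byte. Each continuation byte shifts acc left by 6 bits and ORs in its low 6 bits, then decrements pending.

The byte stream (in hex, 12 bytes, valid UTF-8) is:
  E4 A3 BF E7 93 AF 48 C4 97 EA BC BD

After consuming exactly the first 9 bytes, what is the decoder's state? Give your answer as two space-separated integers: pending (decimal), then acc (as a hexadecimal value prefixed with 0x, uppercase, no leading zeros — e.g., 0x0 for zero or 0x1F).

Answer: 0 0x117

Derivation:
Byte[0]=E4: 3-byte lead. pending=2, acc=0x4
Byte[1]=A3: continuation. acc=(acc<<6)|0x23=0x123, pending=1
Byte[2]=BF: continuation. acc=(acc<<6)|0x3F=0x48FF, pending=0
Byte[3]=E7: 3-byte lead. pending=2, acc=0x7
Byte[4]=93: continuation. acc=(acc<<6)|0x13=0x1D3, pending=1
Byte[5]=AF: continuation. acc=(acc<<6)|0x2F=0x74EF, pending=0
Byte[6]=48: 1-byte. pending=0, acc=0x0
Byte[7]=C4: 2-byte lead. pending=1, acc=0x4
Byte[8]=97: continuation. acc=(acc<<6)|0x17=0x117, pending=0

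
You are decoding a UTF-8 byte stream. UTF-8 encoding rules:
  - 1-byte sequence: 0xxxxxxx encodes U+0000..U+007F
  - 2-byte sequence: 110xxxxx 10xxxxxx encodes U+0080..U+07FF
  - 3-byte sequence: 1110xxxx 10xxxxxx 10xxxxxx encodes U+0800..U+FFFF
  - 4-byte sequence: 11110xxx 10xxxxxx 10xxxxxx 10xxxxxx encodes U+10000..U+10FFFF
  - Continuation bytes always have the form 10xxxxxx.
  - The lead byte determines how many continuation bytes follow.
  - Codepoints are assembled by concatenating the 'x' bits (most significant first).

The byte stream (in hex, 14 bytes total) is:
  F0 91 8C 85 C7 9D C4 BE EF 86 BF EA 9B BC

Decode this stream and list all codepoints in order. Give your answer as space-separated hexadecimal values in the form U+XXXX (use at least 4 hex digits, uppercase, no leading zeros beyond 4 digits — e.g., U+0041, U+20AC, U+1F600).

Answer: U+11305 U+01DD U+013E U+F1BF U+A6FC

Derivation:
Byte[0]=F0: 4-byte lead, need 3 cont bytes. acc=0x0
Byte[1]=91: continuation. acc=(acc<<6)|0x11=0x11
Byte[2]=8C: continuation. acc=(acc<<6)|0x0C=0x44C
Byte[3]=85: continuation. acc=(acc<<6)|0x05=0x11305
Completed: cp=U+11305 (starts at byte 0)
Byte[4]=C7: 2-byte lead, need 1 cont bytes. acc=0x7
Byte[5]=9D: continuation. acc=(acc<<6)|0x1D=0x1DD
Completed: cp=U+01DD (starts at byte 4)
Byte[6]=C4: 2-byte lead, need 1 cont bytes. acc=0x4
Byte[7]=BE: continuation. acc=(acc<<6)|0x3E=0x13E
Completed: cp=U+013E (starts at byte 6)
Byte[8]=EF: 3-byte lead, need 2 cont bytes. acc=0xF
Byte[9]=86: continuation. acc=(acc<<6)|0x06=0x3C6
Byte[10]=BF: continuation. acc=(acc<<6)|0x3F=0xF1BF
Completed: cp=U+F1BF (starts at byte 8)
Byte[11]=EA: 3-byte lead, need 2 cont bytes. acc=0xA
Byte[12]=9B: continuation. acc=(acc<<6)|0x1B=0x29B
Byte[13]=BC: continuation. acc=(acc<<6)|0x3C=0xA6FC
Completed: cp=U+A6FC (starts at byte 11)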